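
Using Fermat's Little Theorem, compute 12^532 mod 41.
By Fermat: 12^{40} ≡ 1 mod 41. 532 ≡ 12 mod 40. So 12^{532} ≡ 12^{12} ≡ 25 mod 41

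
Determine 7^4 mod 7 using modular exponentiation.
7^{4} = 2401 ≡ 0 mod 7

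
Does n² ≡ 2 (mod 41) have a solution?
By Euler's criterion: 2^{20} ≡ 1 (mod 41). Since this equals 1, 2 is a QR.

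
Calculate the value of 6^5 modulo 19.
By repeated squaring mod 19: 6^{1}≡6, 6^{2}≡17, 6^{4}≡4. Then 6^{5} = 6^{4+1} ≡ 4 × 6 ≡ 5 mod 19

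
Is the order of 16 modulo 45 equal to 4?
Powers of 16 mod 45: 16^1≡16, 16^2≡31, 16^3≡1. Already 16^3≡1, so the order is 3 < 4. No, the actual order is 3.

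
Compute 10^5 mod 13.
By repeated squaring (mod 13): 10^{1}≡10, 10^{2}≡9, 10^{4}≡3. Then 10^{5} = 10^{4+1} ≡ 3 × 10 ≡ 4 (mod 13)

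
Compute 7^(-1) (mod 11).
Since 11 is prime, by Fermat 7^(-1) ≡ 7^{9} ≡ 8 (mod 11). Verify: 7 × 8 = 56 ≡ 1 (mod 11)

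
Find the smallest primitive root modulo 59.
g = 2. Powers: [2, 4, 8, 16, 32, 5, 10, 20, 40, ...] generates all 58 non-zero residues.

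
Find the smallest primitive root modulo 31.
g = 3. Powers: [3, 9, 27, 19, 26, 16, ...] generates all 30 non-zero residues.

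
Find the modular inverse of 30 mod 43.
Since 43 is prime, by Fermat 30^(-1) ≡ 30^{41} ≡ 33 mod 43. Verify: 30 × 33 = 990 ≡ 1 mod 43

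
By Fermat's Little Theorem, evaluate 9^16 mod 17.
By Fermat's Little Theorem, 9^{16} ≡ 1 (mod 17) since 17 is prime and gcd(9, 17) = 1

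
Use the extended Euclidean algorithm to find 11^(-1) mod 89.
Extended GCD: 11(-8) + 89(1) = 1. So 11^(-1) ≡ -8 ≡ 81 (mod 89). Verify: 11 × 81 = 891 ≡ 1 (mod 89)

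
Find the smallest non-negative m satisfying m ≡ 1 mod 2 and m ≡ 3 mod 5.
M = 2 × 5 = 10. M₁ = 5, y₁ ≡ 1 mod 2. M₂ = 2, y₂ ≡ 3 mod 5. m = 1×5×1 + 3×2×3 ≡ 3 mod 10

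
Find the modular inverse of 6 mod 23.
Since 23 is prime, by Fermat 6^(-1) ≡ 6^{21} ≡ 4 (mod 23). Verify: 6 × 4 = 24 ≡ 1 (mod 23)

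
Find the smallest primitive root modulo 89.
g = 3. Powers: [3, 9, 27, 81, 65, 17, 51, 64, 14, 42, ...] generates all 88 non-zero residues.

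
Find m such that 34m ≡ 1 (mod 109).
Since 109 is prime, by Fermat 34^(-1) ≡ 34^{107} ≡ 93 (mod 109). Verify: 34 × 93 = 3162 ≡ 1 (mod 109)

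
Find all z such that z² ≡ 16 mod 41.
The square roots of 16 mod 41 are 37 and 4. Verify: 37² = 1369 ≡ 16 mod 41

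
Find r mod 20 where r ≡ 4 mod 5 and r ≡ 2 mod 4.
M = 5 × 4 = 20. M₁ = 4, y₁ ≡ 4 mod 5. M₂ = 5, y₂ ≡ 1 mod 4. r = 4×4×4 + 2×5×1 ≡ 14 mod 20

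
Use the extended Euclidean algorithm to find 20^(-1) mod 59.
Extended GCD: 20(3) + 59(-1) = 1. So 20^(-1) ≡ 3 (mod 59). Verify: 20 × 3 = 60 ≡ 1 (mod 59)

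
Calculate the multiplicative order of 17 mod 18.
Powers of 17 mod 18: 17^1≡17, 17^2≡1. Order = 2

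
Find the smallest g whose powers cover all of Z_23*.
g = 5. Powers: [5, 2, 10, 4, 20, 8, 17, 16, 11, ...] generates all 22 non-zero residues.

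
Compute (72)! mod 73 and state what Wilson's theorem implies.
(72)! mod 73 = 72. Since this equals -1 mod 73, Wilson confirms 73 is prime.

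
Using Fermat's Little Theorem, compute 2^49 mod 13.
By Fermat: 2^{12} ≡ 1 (mod 13). 49 = 4×12 + 1. So 2^{49} ≡ 2^{1} ≡ 2 (mod 13)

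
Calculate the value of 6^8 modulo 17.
By repeated squaring (mod 17): 6^{1}≡6, 6^{2}≡2, 6^{4}≡4, 6^{8}≡16. So 6^{8} ≡ 16 (mod 17)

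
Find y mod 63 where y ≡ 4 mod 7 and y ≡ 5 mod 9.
M = 7 × 9 = 63. M₁ = 9, y₁ ≡ 4 mod 7. M₂ = 7, y₂ ≡ 4 mod 9. y = 4×9×4 + 5×7×4 ≡ 32 mod 63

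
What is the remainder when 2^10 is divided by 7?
Using Fermat: 2^{6} ≡ 1 (mod 7). 10 ≡ 4 (mod 6). So 2^{10} ≡ 2^{4} ≡ 2 (mod 7)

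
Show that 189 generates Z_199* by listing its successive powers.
189^1, 189^2, ..., 189^{198} mod 199: [189, 100, 194, 50, 97, 25, 148, 112, 74, 56, 37, 28, 118, 14, 59, 7, 129, 103, 164, 151, 82, 175, 41, 187, 120, 193, 60, 196, 30, 98, 15, 49, 107, 124, 153, 62, 176, 31, 88, 115, 44, 157, 22, 178, 11, 89, 105, 144, 152, 72, 76, 36, 38, 18, 19, 9, 109, 104, 154, 52, 77, 26, 138, 13, 69, 106, 134, 53, 67, 126, 133, 63, 166, 131, 83, 165, 141, 182, 170, 91, 85, 145, 142, 172, 71, 86, 135, 43, 167, 121, 183, 160, 191, 80, 195, 40, 197, 20, 198, 10, 99, 5, 149, 102, 174, 51, 87, 125, 143, 162, 171, 81, 185, 140, 192, 70, 96, 35, 48, 117, 24, 158, 12, 79, 6, 139, 3, 169, 101, 184, 150, 92, 75, 46, 137, 23, 168, 111, 84, 155, 42, 177, 21, 188, 110, 94, 55, 47, 127, 123, 163, 161, 181, 180, 190, 90, 95, 45, 147, 122, 173, 61, 186, 130, 93, 65, 146, 132, 73, 66, 136, 33, 68, 116, 34, 58, 17, 29, 108, 114, 54, 57, 27, 128, 113, 64, 156, 32, 78, 16, 39, 8, 119, 4, 159, 2, 179, 1]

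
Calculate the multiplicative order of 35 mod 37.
Powers of 35 mod 37: 35^1≡35, 35^2≡4, 35^3≡29, 35^4≡16, 35^5≡5, 35^6≡27, 35^7≡20, 35^8≡34, 35^9≡6, 35^10≡25, 35^11≡24, 35^12≡26, 35^13≡22, 35^14≡30, 35^15≡14, 35^16≡9, 35^17≡19, 35^18≡36, 35^19≡2, 35^20≡33, 35^21≡8, 35^22≡21, 35^23≡32, 35^24≡10, 35^25≡17, 35^26≡3, 35^27≡31, 35^28≡12, 35^29≡13, 35^30≡11, 35^31≡15, 35^32≡7, 35^33≡23, 35^34≡28, 35^35≡18, 35^36≡1. Order = 36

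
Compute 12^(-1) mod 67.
Since 67 is prime, by Fermat 12^(-1) ≡ 12^{65} ≡ 28 mod 67. Verify: 12 × 28 = 336 ≡ 1 mod 67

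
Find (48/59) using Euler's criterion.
(48/59) = 48^{29} mod 59 = 1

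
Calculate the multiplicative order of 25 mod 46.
Powers of 25 mod 46: 25^1≡25, 25^2≡27, 25^3≡31, 25^4≡39, 25^5≡9, 25^6≡41, 25^7≡13, 25^8≡3, 25^9≡29, 25^10≡35, 25^11≡1. Order = 11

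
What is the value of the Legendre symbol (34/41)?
(34/41) = 34^{20} mod 41 = -1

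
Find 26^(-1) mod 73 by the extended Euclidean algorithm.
Extended GCD: 26(-14) + 73(5) = 1. So 26^(-1) ≡ -14 ≡ 59 mod 73. Verify: 26 × 59 = 1534 ≡ 1 mod 73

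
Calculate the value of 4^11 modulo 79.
By repeated squaring (mod 79): 4^{1}≡4, 4^{2}≡16, 4^{4}≡19, 4^{8}≡45. Then 4^{11} = 4^{8+2+1} ≡ 45 × 16 × 4 ≡ 36 (mod 79)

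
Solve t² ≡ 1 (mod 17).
The square roots of 1 mod 17 are 1 and 16. Verify: 1² = 1 ≡ 1 (mod 17)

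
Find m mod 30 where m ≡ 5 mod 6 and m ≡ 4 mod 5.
M = 6 × 5 = 30. M₁ = 5, y₁ ≡ 5 mod 6. M₂ = 6, y₂ ≡ 1 mod 5. m = 5×5×5 + 4×6×1 ≡ 29 mod 30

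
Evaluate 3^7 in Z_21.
By repeated squaring mod 21: 3^{1}≡3, 3^{2}≡9, 3^{4}≡18. Then 3^{7} = 3^{4+2+1} ≡ 18 × 9 × 3 ≡ 3 mod 21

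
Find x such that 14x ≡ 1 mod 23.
Since 23 is prime, by Fermat 14^(-1) ≡ 14^{21} ≡ 5 mod 23. Verify: 14 × 5 = 70 ≡ 1 mod 23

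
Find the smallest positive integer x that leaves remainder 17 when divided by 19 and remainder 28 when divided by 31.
M = 19 × 31 = 589. M₁ = 31, y₁ ≡ 8 (mod 19). M₂ = 19, y₂ ≡ 18 (mod 31). x = 17×31×8 + 28×19×18 ≡ 245 (mod 589)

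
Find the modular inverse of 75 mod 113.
Since 113 is prime, by Fermat 75^(-1) ≡ 75^{111} ≡ 110 (mod 113). Verify: 75 × 110 = 8250 ≡ 1 (mod 113)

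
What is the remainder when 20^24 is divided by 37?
By repeated squaring (mod 37): 20^{1}≡20, 20^{2}≡30, 20^{4}≡12, 20^{8}≡33, 20^{16}≡16. Then 20^{24} = 20^{16+8} ≡ 16 × 33 ≡ 10 (mod 37)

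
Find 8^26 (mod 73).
By repeated squaring (mod 73): 8^{1}≡8, 8^{2}≡64, 8^{4}≡8, 8^{8}≡64, 8^{16}≡8. Then 8^{26} = 8^{16+8+2} ≡ 8 × 64 × 64 ≡ 64 (mod 73)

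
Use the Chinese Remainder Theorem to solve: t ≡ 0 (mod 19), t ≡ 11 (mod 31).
M = 19 × 31 = 589. M₁ = 31, y₁ ≡ 8 (mod 19). M₂ = 19, y₂ ≡ 18 (mod 31). t = 0×31×8 + 11×19×18 ≡ 228 (mod 589)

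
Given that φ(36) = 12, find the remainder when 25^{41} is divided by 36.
By Euler: 25^{12} ≡ 1 (mod 36) since gcd(25, 36) = 1. 41 = 3×12 + 5. So 25^{41} ≡ 25^{5} ≡ 13 (mod 36)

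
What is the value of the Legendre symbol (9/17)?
(9/17) = 9^{8} mod 17 = 1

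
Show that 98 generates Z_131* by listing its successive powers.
98^1, 98^2, ..., 98^{130} mod 131: [98, 41, 88, 109, 71, 15, 29, 91, 10, 63, 17, 94, 42, 55, 19, 28, 124, 100, 106, 39, 23, 27, 26, 59, 18, 61, 83, 12, 128, 99, 8, 129, 66, 49, 86, 44, 120, 101, 73, 80, 111, 5, 97, 74, 47, 21, 93, 75, 14, 62, 50, 53, 85, 77, 79, 13, 95, 9, 96, 107, 6, 64, 115, 4, 130, 33, 90, 43, 22, 60, 116, 102, 40, 121, 68, 114, 37, 89, 76, 112, 103, 7, 31, 25, 92, 108, 104, 105, 72, 113, 70, 48, 119, 3, 32, 123, 2, 65, 82, 45, 87, 11, 30, 58, 51, 20, 126, 34, 57, 84, 110, 38, 56, 117, 69, 81, 78, 46, 54, 52, 118, 36, 122, 35, 24, 125, 67, 16, 127, 1]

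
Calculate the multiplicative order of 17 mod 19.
Powers of 17 mod 19: 17^1≡17, 17^2≡4, 17^3≡11, 17^4≡16, 17^5≡6, 17^6≡7, 17^7≡5, 17^8≡9, 17^9≡1. Order = 9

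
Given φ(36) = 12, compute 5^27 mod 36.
By Euler: 5^{12} ≡ 1 mod 36 since gcd(5, 36) = 1. 27 = 2×12 + 3. So 5^{27} ≡ 5^{3} ≡ 17 mod 36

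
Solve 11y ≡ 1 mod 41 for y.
Since 41 is prime, by Fermat 11^(-1) ≡ 11^{39} ≡ 15 mod 41. Verify: 11 × 15 = 165 ≡ 1 mod 41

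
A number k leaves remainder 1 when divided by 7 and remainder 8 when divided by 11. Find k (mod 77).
M = 7 × 11 = 77. M₁ = 11, y₁ ≡ 2 (mod 7). M₂ = 7, y₂ ≡ 8 (mod 11). k = 1×11×2 + 8×7×8 ≡ 8 (mod 77)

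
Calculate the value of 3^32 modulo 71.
By repeated squaring (mod 71): 3^{1}≡3, 3^{2}≡9, 3^{4}≡10, 3^{8}≡29, 3^{16}≡60, 3^{32}≡50. So 3^{32} ≡ 50 (mod 71)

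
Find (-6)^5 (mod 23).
By repeated squaring (mod 23): (-6)^{1}≡17, (-6)^{2}≡13, (-6)^{4}≡8. Then (-6)^{5} = (-6)^{4+1} ≡ 8 × 17 ≡ 21 (mod 23)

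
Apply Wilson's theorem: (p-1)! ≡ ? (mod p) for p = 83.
By Wilson's theorem, (82)! ≡ -1 ≡ 82 (mod 83)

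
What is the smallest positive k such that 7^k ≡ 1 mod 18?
Powers of 7 mod 18: 7^1≡7, 7^2≡13, 7^3≡1. So the order of 7 is 3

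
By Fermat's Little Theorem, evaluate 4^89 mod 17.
By Fermat: 4^{16} ≡ 1 mod 17. 89 = 5×16 + 9. So 4^{89} ≡ 4^{9} ≡ 4 mod 17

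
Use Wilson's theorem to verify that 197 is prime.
(196)! mod 197 = 196. Since this equals -1 (mod 197), Wilson confirms 197 is prime.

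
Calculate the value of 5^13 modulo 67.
By repeated squaring (mod 67): 5^{1}≡5, 5^{2}≡25, 5^{4}≡22, 5^{8}≡15. Then 5^{13} = 5^{8+4+1} ≡ 15 × 22 × 5 ≡ 42 (mod 67)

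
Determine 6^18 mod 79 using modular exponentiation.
By repeated squaring (mod 79): 6^{1}≡6, 6^{2}≡36, 6^{4}≡32, 6^{8}≡76, 6^{16}≡9. Then 6^{18} = 6^{16+2} ≡ 9 × 36 ≡ 8 (mod 79)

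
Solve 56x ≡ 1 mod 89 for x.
Since 89 is prime, by Fermat 56^(-1) ≡ 56^{87} ≡ 62 mod 89. Verify: 56 × 62 = 3472 ≡ 1 mod 89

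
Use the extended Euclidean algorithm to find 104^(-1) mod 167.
Extended GCD: 104(53) + 167(-33) = 1. So 104^(-1) ≡ 53 (mod 167). Verify: 104 × 53 = 5512 ≡ 1 (mod 167)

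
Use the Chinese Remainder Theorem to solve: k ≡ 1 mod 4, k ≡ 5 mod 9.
M = 4 × 9 = 36. M₁ = 9, y₁ ≡ 1 mod 4. M₂ = 4, y₂ ≡ 7 mod 9. k = 1×9×1 + 5×4×7 ≡ 5 mod 36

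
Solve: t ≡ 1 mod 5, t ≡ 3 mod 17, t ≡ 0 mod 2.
M = 5 × 17 × 2 = 170. M₁ = 34, y₁ ≡ 4 mod 5. M₂ = 10, y₂ ≡ 12 mod 17. M₃ = 85, y₃ ≡ 1 mod 2. t = 1×34×4 + 3×10×12 + 0×85×1 ≡ 156 mod 170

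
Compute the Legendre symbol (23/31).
(23/31) = 23^{15} mod 31 = -1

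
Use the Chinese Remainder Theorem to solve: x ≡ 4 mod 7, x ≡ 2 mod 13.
M = 7 × 13 = 91. M₁ = 13, y₁ ≡ 6 mod 7. M₂ = 7, y₂ ≡ 2 mod 13. x = 4×13×6 + 2×7×2 ≡ 67 mod 91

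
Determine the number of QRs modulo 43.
For prime 43, there are (p-1)/2 = (43-1)/2 = 21 quadratic residues (excluding 0).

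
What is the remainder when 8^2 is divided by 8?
8^{2} = 64 ≡ 0 (mod 8)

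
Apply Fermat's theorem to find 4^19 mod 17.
By Fermat: 4^{16} ≡ 1 mod 17. So 4^{19} = 4^{16} · 4^{3} ≡ 4^{3} ≡ 13 mod 17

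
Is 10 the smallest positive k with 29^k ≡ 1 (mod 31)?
Powers of 29 mod 31: 29^1≡29, 29^2≡4, 29^3≡23, 29^4≡16, 29^5≡30, 29^6≡2, 29^7≡27, 29^8≡8, 29^9≡15, 29^10≡1. First k with 29^k≡1 is k=10. Yes, ord_31(29) = 10.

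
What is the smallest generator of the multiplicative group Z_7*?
g = 3. For each prime q|6: 3^{3}≡6, 3^{2}≡2, none ≡ 1, so ord_7(3) = 6 and 3 is a primitive root.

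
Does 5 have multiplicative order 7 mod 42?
Powers of 5 mod 42: 5^1≡5, 5^2≡25, 5^3≡41, 5^4≡37, 5^5≡17, 5^6≡1. Already 5^6≡1, so the order is 6 < 7. No, the actual order is 6.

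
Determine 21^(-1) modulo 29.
Since 29 is prime, by Fermat 21^(-1) ≡ 21^{27} ≡ 18 (mod 29). Verify: 21 × 18 = 378 ≡ 1 (mod 29)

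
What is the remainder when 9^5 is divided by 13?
By repeated squaring (mod 13): 9^{1}≡9, 9^{2}≡3, 9^{4}≡9. Then 9^{5} = 9^{4+1} ≡ 9 × 9 ≡ 3 (mod 13)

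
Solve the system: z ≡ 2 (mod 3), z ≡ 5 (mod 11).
M = 3 × 11 = 33. M₁ = 11, y₁ ≡ 2 (mod 3). M₂ = 3, y₂ ≡ 4 (mod 11). z = 2×11×2 + 5×3×4 ≡ 5 (mod 33)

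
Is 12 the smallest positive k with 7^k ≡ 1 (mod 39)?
Powers of 7 mod 39: 7^1≡7, 7^2≡10, 7^3≡31, 7^4≡22, 7^5≡37, 7^6≡25, 7^7≡19, 7^8≡16, 7^9≡34, 7^10≡4, 7^11≡28, 7^12≡1. First k with 7^k≡1 is k=12. Yes, ord_39(7) = 12.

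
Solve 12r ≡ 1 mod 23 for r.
Since 23 is prime, by Fermat 12^(-1) ≡ 12^{21} ≡ 2 mod 23. Verify: 12 × 2 = 24 ≡ 1 mod 23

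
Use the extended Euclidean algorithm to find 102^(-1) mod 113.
Extended GCD: 102(41) + 113(-37) = 1. So 102^(-1) ≡ 41 mod 113. Verify: 102 × 41 = 4182 ≡ 1 mod 113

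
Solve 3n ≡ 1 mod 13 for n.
Since 13 is prime, by Fermat 3^(-1) ≡ 3^{11} ≡ 9 mod 13. Verify: 3 × 9 = 27 ≡ 1 mod 13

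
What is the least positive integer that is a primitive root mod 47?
g = 5. Powers: [5, 25, 31, 14, 23, 21, 11, ...] generates all 46 non-zero residues.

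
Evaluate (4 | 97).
(4/97) = 4^{48} mod 97 = 1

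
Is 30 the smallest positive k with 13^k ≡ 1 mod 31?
Powers of 13 mod 31: 13^1≡13, 13^2≡14, 13^3≡27, 13^4≡10, 13^5≡6, 13^6≡16, 13^7≡22, 13^8≡7, 13^9≡29, 13^10≡5, 13^11≡3, 13^12≡8, 13^13≡11, 13^14≡19, 13^15≡30, 13^16≡18, 13^17≡17, 13^18≡4, 13^19≡21, 13^20≡25, 13^21≡15, 13^22≡9, 13^23≡24, 13^24≡2, 13^25≡26, 13^26≡28, 13^27≡23, 13^28≡20, 13^29≡12, 13^30≡1. First k with 13^k≡1 is k=30. Yes, ord_31(13) = 30.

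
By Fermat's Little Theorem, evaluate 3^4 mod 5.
By Fermat's Little Theorem, 3^{4} ≡ 1 (mod 5) since 5 is prime and gcd(3, 5) = 1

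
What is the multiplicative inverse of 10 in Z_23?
Since 23 is prime, by Fermat 10^(-1) ≡ 10^{21} ≡ 7 (mod 23). Verify: 10 × 7 = 70 ≡ 1 (mod 23)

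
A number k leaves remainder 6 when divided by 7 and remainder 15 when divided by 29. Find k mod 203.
M = 7 × 29 = 203. M₁ = 29, y₁ ≡ 1 mod 7. M₂ = 7, y₂ ≡ 25 mod 29. k = 6×29×1 + 15×7×25 ≡ 160 mod 203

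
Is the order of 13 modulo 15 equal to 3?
Powers of 13 mod 15: 13^1≡13, 13^2≡4, 13^3≡7, 13^4≡1. 13^3≡7≢1, so ord ≠ 3. No, the actual order is 4.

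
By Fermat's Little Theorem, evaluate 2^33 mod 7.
By Fermat: 2^{6} ≡ 1 (mod 7). 33 = 5×6 + 3. So 2^{33} ≡ 2^{3} ≡ 1 (mod 7)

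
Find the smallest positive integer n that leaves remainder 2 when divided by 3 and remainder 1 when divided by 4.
M = 3 × 4 = 12. M₁ = 4, y₁ ≡ 1 mod 3. M₂ = 3, y₂ ≡ 3 mod 4. n = 2×4×1 + 1×3×3 ≡ 5 mod 12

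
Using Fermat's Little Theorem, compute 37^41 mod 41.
By Fermat: 37^{40} ≡ 1 (mod 41). So 37^{41} = 37^{40} · 37^{1} ≡ 37^{1} ≡ 37 (mod 41)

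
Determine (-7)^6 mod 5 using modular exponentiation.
Using Fermat: (-7)^{4} ≡ 1 mod 5. 6 ≡ 2 mod 4. So (-7)^{6} ≡ (-7)^{2} ≡ 4 mod 5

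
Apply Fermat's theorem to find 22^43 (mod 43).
By Fermat: 22^{42} ≡ 1 (mod 43). So 22^{43} = 22^{42} · 22^{1} ≡ 22^{1} ≡ 22 (mod 43)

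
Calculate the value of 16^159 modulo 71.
Using Fermat: 16^{70} ≡ 1 (mod 71). 159 ≡ 19 (mod 70). So 16^{159} ≡ 16^{19} ≡ 64 (mod 71)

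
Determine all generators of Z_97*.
There are φ(96) = 32 primitive roots mod 97: {5, 7, 10, 13, 14, 15, 17, 21, 23, 26, 29, 37, 38, 39, 40, 41, 56, 57, 58, 59, 60, 68, 71, 74, 76, 80, 82, 83, 84, 87, 90, 92}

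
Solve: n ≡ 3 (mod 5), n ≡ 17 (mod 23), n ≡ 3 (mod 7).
M = 5 × 23 × 7 = 805. M₁ = 161, y₁ ≡ 1 (mod 5). M₂ = 35, y₂ ≡ 2 (mod 23). M₃ = 115, y₃ ≡ 5 (mod 7). n = 3×161×1 + 17×35×2 + 3×115×5 ≡ 178 (mod 805)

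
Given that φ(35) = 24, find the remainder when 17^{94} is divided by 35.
By Euler: 17^{24} ≡ 1 mod 35 since gcd(17, 35) = 1. 94 = 3×24 + 22. So 17^{94} ≡ 17^{22} ≡ 4 mod 35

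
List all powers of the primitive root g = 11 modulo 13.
11^1, 11^2, ..., 11^{12} mod 13: [11, 4, 5, 3, 7, 12, 2, 9, 8, 10, 6, 1]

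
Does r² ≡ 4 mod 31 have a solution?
By Euler's criterion: 4^{15} ≡ 1 mod 31. Since this equals 1, 4 is a QR.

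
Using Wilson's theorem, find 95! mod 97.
(96)! = (95)! × (96) ≡ -1 mod 97. So (95)! ≡ -1 × (96)^(-1) ≡ (-1)×(-1) = 1 mod 97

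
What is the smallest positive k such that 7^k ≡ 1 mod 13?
Powers of 7 mod 13: 7^1≡7, 7^2≡10, 7^3≡5, 7^4≡9, 7^5≡11, 7^6≡12, 7^7≡6, 7^8≡3, 7^9≡8, 7^10≡4, 7^11≡2, 7^12≡1. So the order of 7 is 12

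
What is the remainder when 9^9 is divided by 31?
By repeated squaring mod 31: 9^{1}≡9, 9^{2}≡19, 9^{4}≡20, 9^{8}≡28. Then 9^{9} = 9^{8+1} ≡ 28 × 9 ≡ 4 mod 31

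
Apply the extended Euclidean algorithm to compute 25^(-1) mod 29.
Extended GCD: 25(7) + 29(-6) = 1. So 25^(-1) ≡ 7 mod 29. Verify: 25 × 7 = 175 ≡ 1 mod 29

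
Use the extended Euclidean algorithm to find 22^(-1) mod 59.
Extended GCD: 22(-8) + 59(3) = 1. So 22^(-1) ≡ -8 ≡ 51 (mod 59). Verify: 22 × 51 = 1122 ≡ 1 (mod 59)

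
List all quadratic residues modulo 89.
Squares in Z_89*: {1, 2, 4, 5, 8, 9, 10, 11, 16, 17, 18, 20, 21, 22, 25, 32, 34, 36, 39, 40, 42, 44, 45, 47, 49, 50, 53, 55, 57, 64, 67, 68, 69, 71, 72, 73, 78, 79, 80, 81, 84, 85, 87, 88}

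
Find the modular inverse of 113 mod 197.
Since 197 is prime, by Fermat 113^(-1) ≡ 113^{195} ≡ 68 mod 197. Verify: 113 × 68 = 7684 ≡ 1 mod 197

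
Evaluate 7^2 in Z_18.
7^{2} = 49 ≡ 13 (mod 18)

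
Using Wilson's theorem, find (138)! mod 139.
By Wilson's theorem, (138)! ≡ -1 ≡ 138 mod 139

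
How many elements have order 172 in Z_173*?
There are φ(173-1) = φ(172) = 84 primitive roots modulo 173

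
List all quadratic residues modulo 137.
Quadratic residues modulo 137: {1, 2, 4, 7, 8, 9, 11, 14, 15, 16, 17, 18, 19, 22, 25, 28, 30, 32, 34, 36, 37, 38, 39, 44, 49, 50, 56, 59, 60, 61, 63, 64, 65, 68, 69, 72, 73, 74, 76, 77, 78, 81, 87, 88, 93, 98, 99, 100, 101, 103, 105, 107, 109, 112, 115, 118, 119, 120, 121, 122, 123, 126, 128, 129, 130, 133, 135, 136}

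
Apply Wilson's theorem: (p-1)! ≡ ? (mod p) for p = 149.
By Wilson's theorem, (148)! ≡ -1 ≡ 148 (mod 149)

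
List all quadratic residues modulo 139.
Quadratic residues modulo 139: {1, 4, 5, 6, 7, 9, 11, 13, 16, 20, 24, 25, 28, 29, 30, 31, 34, 35, 36, 37, 38, 41, 42, 44, 45, 46, 47, 49, 51, 52, 54, 55, 57, 63, 64, 65, 66, 67, 69, 71, 77, 78, 79, 80, 81, 83, 86, 89, 91, 96, 99, 100, 106, 107, 112, 113, 116, 117, 118, 120, 121, 122, 124, 125, 127, 129, 131, 136, 137}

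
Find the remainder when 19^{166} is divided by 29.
By Fermat: 19^{28} ≡ 1 (mod 29). 166 = 5×28 + 26. So 19^{166} ≡ 19^{26} ≡ 9 (mod 29)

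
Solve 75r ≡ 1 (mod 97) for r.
Since 97 is prime, by Fermat 75^(-1) ≡ 75^{95} ≡ 22 (mod 97). Verify: 75 × 22 = 1650 ≡ 1 (mod 97)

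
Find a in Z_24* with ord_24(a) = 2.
5 has order 2 mod 24 since 5^{2} ≡ 1 mod 24 and no smaller power works.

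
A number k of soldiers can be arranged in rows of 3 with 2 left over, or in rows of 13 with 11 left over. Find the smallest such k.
M = 3 × 13 = 39. M₁ = 13, y₁ ≡ 1 mod 3. M₂ = 3, y₂ ≡ 9 mod 13. k = 2×13×1 + 11×3×9 ≡ 11 mod 39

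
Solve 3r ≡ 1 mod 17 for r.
Since 17 is prime, by Fermat 3^(-1) ≡ 3^{15} ≡ 6 mod 17. Verify: 3 × 6 = 18 ≡ 1 mod 17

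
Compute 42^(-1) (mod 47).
Since 47 is prime, by Fermat 42^(-1) ≡ 42^{45} ≡ 28 (mod 47). Verify: 42 × 28 = 1176 ≡ 1 (mod 47)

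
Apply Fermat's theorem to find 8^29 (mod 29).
By Fermat: 8^{28} ≡ 1 (mod 29). So 8^{29} = 8^{28} · 8^{1} ≡ 8^{1} ≡ 8 (mod 29)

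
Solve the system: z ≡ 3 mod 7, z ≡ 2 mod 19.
M = 7 × 19 = 133. M₁ = 19, y₁ ≡ 3 mod 7. M₂ = 7, y₂ ≡ 11 mod 19. z = 3×19×3 + 2×7×11 ≡ 59 mod 133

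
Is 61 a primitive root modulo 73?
61^{36} ≡ 1 (mod 73) and 36 < 72, so ord_73(61) = 36 ≠ 72 and 61 is not a primitive root.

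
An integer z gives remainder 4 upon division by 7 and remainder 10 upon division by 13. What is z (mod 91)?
M = 7 × 13 = 91. M₁ = 13, y₁ ≡ 6 (mod 7). M₂ = 7, y₂ ≡ 2 (mod 13). z = 4×13×6 + 10×7×2 ≡ 88 (mod 91)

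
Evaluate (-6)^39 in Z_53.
By repeated squaring (mod 53): (-6)^{1}≡47, (-6)^{2}≡36, (-6)^{4}≡24, (-6)^{8}≡46, (-6)^{16}≡49, (-6)^{32}≡16. Then (-6)^{39} = (-6)^{32+4+2+1} ≡ 16 × 24 × 36 × 47 ≡ 1 (mod 53)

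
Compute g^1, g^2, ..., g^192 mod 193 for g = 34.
34^1, 34^2, ..., 34^{192} mod 193: [34, 191, 125, 4, 136, 185, 114, 16, 158, 161, 70, 64, 53, 65, 87, 63, 19, 67, 155, 59, 76, 75, 41, 43, 111, 107, 164, 172, 58, 42, 77, 109, 39, 168, 115, 50, 156, 93, 74, 7, 45, 179, 103, 28, 180, 137, 26, 112, 141, 162, 104, 62, 178, 69, 30, 55, 133, 83, 120, 27, 146, 139, 94, 108, 5, 170, 183, 46, 20, 101, 153, 184, 80, 18, 33, 157, 127, 72, 132, 49, 122, 95, 142, 3, 102, 187, 182, 12, 22, 169, 149, 48, 88, 97, 17, 192, 159, 2, 68, 189, 57, 8, 79, 177, 35, 32, 123, 129, 140, 128, 106, 130, 174, 126, 38, 134, 117, 118, 152, 150, 82, 86, 29, 21, 135, 151, 116, 84, 154, 25, 78, 143, 37, 100, 119, 186, 148, 14, 90, 165, 13, 56, 167, 81, 52, 31, 89, 131, 15, 124, 163, 138, 60, 110, 73, 166, 47, 54, 99, 85, 188, 23, 10, 147, 173, 92, 40, 9, 113, 175, 160, 36, 66, 121, 61, 144, 71, 98, 51, 190, 91, 6, 11, 181, 171, 24, 44, 145, 105, 96, 176, 1]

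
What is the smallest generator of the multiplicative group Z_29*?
g = 2. Powers: [2, 4, 8, 16, 3, 6, 12, ...] generates all 28 non-zero residues.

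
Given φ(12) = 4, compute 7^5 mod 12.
By Euler: 7^{4} ≡ 1 mod 12 since gcd(7, 12) = 1. 5 = 1×4 + 1. So 7^{5} ≡ 7^{1} ≡ 7 mod 12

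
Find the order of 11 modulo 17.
Powers of 11 mod 17: 11^1≡11, 11^2≡2, 11^3≡5, 11^4≡4, 11^5≡10, 11^6≡8, 11^7≡3, 11^8≡16, 11^9≡6, 11^10≡15, 11^11≡12, 11^12≡13, 11^13≡7, 11^14≡9, 11^15≡14, 11^16≡1. Order = 16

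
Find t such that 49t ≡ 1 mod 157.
Since 157 is prime, by Fermat 49^(-1) ≡ 49^{155} ≡ 141 mod 157. Verify: 49 × 141 = 6909 ≡ 1 mod 157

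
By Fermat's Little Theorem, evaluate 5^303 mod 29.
By Fermat: 5^{28} ≡ 1 (mod 29). 303 ≡ 23 (mod 28). So 5^{303} ≡ 5^{23} ≡ 4 (mod 29)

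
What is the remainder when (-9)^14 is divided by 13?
Using Fermat: (-9)^{12} ≡ 1 (mod 13). 14 ≡ 2 (mod 12). So (-9)^{14} ≡ (-9)^{2} ≡ 3 (mod 13)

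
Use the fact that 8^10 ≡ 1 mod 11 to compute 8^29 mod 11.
By Fermat: 8^{10} ≡ 1 mod 11. 29 = 2×10 + 9. So 8^{29} ≡ 8^{9} ≡ 7 mod 11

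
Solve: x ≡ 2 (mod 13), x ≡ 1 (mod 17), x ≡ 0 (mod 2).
M = 13 × 17 × 2 = 442. M₁ = 34, y₁ ≡ 5 (mod 13). M₂ = 26, y₂ ≡ 2 (mod 17). M₃ = 221, y₃ ≡ 1 (mod 2). x = 2×34×5 + 1×26×2 + 0×221×1 ≡ 392 (mod 442)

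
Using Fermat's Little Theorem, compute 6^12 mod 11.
By Fermat: 6^{10} ≡ 1 (mod 11). So 6^{12} = 6^{10} · 6^{2} ≡ 6^{2} ≡ 3 (mod 11)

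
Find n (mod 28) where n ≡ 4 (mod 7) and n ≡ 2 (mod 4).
M = 7 × 4 = 28. M₁ = 4, y₁ ≡ 2 (mod 7). M₂ = 7, y₂ ≡ 3 (mod 4). n = 4×4×2 + 2×7×3 ≡ 18 (mod 28)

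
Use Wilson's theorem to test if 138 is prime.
(137)! mod 138 = 0. Since 0 ≢ -1 mod 138, 138 is not prime.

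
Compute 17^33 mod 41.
By repeated squaring (mod 41): 17^{1}≡17, 17^{2}≡2, 17^{4}≡4, 17^{8}≡16, 17^{16}≡10, 17^{32}≡18. Then 17^{33} = 17^{32+1} ≡ 18 × 17 ≡ 19 (mod 41)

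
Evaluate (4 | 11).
(4/11) = 4^{5} mod 11 = 1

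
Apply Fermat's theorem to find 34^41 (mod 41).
By Fermat: 34^{40} ≡ 1 (mod 41). So 34^{41} = 34^{40} · 34^{1} ≡ 34^{1} ≡ 34 (mod 41)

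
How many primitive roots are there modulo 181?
There are φ(181-1) = φ(180) = 48 primitive roots modulo 181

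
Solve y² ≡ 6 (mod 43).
The square roots of 6 mod 43 are 36 and 7. Verify: 36² = 1296 ≡ 6 (mod 43)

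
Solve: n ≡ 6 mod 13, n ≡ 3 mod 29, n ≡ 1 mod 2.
M = 13 × 29 × 2 = 754. M₁ = 58, y₁ ≡ 11 mod 13. M₂ = 26, y₂ ≡ 19 mod 29. M₃ = 377, y₃ ≡ 1 mod 2. n = 6×58×11 + 3×26×19 + 1×377×1 ≡ 409 mod 754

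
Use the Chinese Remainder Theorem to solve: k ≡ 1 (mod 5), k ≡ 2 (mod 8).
M = 5 × 8 = 40. M₁ = 8, y₁ ≡ 2 (mod 5). M₂ = 5, y₂ ≡ 5 (mod 8). k = 1×8×2 + 2×5×5 ≡ 26 (mod 40)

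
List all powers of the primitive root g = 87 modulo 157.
87^1, 87^2, ..., 87^{156} mod 157: [87, 33, 45, 147, 72, 141, 21, 100, 65, 3, 104, 99, 135, 127, 59, 109, 63, 143, 38, 9, 155, 140, 91, 67, 20, 13, 32, 115, 114, 27, 151, 106, 116, 44, 60, 39, 96, 31, 28, 81, 139, 4, 34, 132, 23, 117, 131, 93, 84, 86, 103, 12, 102, 82, 69, 37, 79, 122, 95, 101, 152, 36, 149, 89, 50, 111, 80, 52, 128, 146, 142, 108, 133, 110, 150, 19, 83, 156, 70, 124, 112, 10, 85, 16, 136, 57, 92, 154, 53, 58, 22, 30, 98, 48, 94, 14, 119, 148, 2, 17, 66, 90, 137, 144, 125, 42, 43, 130, 6, 51, 41, 113, 97, 118, 61, 126, 129, 76, 18, 153, 123, 25, 134, 40, 26, 64, 73, 71, 54, 145, 55, 75, 88, 120, 78, 35, 62, 56, 5, 121, 8, 68, 107, 46, 77, 105, 29, 11, 15, 49, 24, 47, 7, 138, 74, 1]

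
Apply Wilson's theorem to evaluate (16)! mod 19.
(18)! = (16)! × (17) × (18) ≡ -1 mod 19. So (16)! ≡ -1 × [(18)(17)]^(-1) ≡ 9 mod 19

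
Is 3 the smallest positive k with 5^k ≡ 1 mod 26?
Powers of 5 mod 26: 5^1≡5, 5^2≡25, 5^3≡21, 5^4≡1. 5^3≡21≢1, so ord ≠ 3. No, the actual order is 4.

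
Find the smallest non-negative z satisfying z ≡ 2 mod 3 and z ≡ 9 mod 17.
M = 3 × 17 = 51. M₁ = 17, y₁ ≡ 2 mod 3. M₂ = 3, y₂ ≡ 6 mod 17. z = 2×17×2 + 9×3×6 ≡ 26 mod 51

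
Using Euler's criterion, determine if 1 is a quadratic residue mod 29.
By Euler's criterion: 1^{14} ≡ 1 (mod 29). Since this equals 1, 1 is a QR.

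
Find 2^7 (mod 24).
By repeated squaring (mod 24): 2^{1}≡2, 2^{2}≡4, 2^{4}≡16. Then 2^{7} = 2^{4+2+1} ≡ 16 × 4 × 2 ≡ 8 (mod 24)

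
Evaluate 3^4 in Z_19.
3^{4} = 81 ≡ 5 (mod 19)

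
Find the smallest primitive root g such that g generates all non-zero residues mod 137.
g = 3. Powers: [3, 9, 27, 81, 106, 44, 132, 122, 92, ...] generates all 136 non-zero residues.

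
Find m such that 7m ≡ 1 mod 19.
Since 19 is prime, by Fermat 7^(-1) ≡ 7^{17} ≡ 11 mod 19. Verify: 7 × 11 = 77 ≡ 1 mod 19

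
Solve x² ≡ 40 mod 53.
The square roots of 40 mod 53 are 27 and 26. Verify: 27² = 729 ≡ 40 mod 53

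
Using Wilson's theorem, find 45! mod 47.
(46)! = (45)! × (46) ≡ -1 (mod 47). So (45)! ≡ -1 × (46)^(-1) ≡ (-1)×(-1) = 1 (mod 47)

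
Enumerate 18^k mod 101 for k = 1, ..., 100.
18^1, 18^2, ..., 18^{100} mod 101: [18, 21, 75, 37, 60, 70, 48, 56, 99, 65, 59, 52, 27, 82, 62, 5, 90, 4, 72, 84, 98, 47, 38, 78, 91, 22, 93, 58, 34, 6, 7, 25, 46, 20, 57, 16, 86, 33, 89, 87, 51, 9, 61, 88, 69, 30, 35, 24, 28, 100, 83, 80, 26, 64, 41, 31, 53, 45, 2, 36, 42, 49, 74, 19, 39, 96, 11, 97, 29, 17, 3, 54, 63, 23, 10, 79, 8, 43, 67, 95, 94, 76, 55, 81, 44, 85, 15, 68, 12, 14, 50, 92, 40, 13, 32, 71, 66, 77, 73, 1]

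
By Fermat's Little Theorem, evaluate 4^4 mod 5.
By Fermat's Little Theorem, 4^{4} ≡ 1 mod 5 since 5 is prime and gcd(4, 5) = 1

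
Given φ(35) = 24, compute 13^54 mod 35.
By Euler: 13^{24} ≡ 1 (mod 35) since gcd(13, 35) = 1. 54 = 2×24 + 6. So 13^{54} ≡ 13^{6} ≡ 29 (mod 35)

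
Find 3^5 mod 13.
By repeated squaring mod 13: 3^{1}≡3, 3^{2}≡9, 3^{4}≡3. Then 3^{5} = 3^{4+1} ≡ 3 × 3 ≡ 9 mod 13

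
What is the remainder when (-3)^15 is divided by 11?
Using Fermat: (-3)^{10} ≡ 1 mod 11. 15 ≡ 5 mod 10. So (-3)^{15} ≡ (-3)^{5} ≡ 10 mod 11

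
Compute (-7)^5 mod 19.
By repeated squaring mod 19: (-7)^{1}≡12, (-7)^{2}≡11, (-7)^{4}≡7. Then (-7)^{5} = (-7)^{4+1} ≡ 7 × 12 ≡ 8 mod 19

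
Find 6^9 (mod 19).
By repeated squaring (mod 19): 6^{1}≡6, 6^{2}≡17, 6^{4}≡4, 6^{8}≡16. Then 6^{9} = 6^{8+1} ≡ 16 × 6 ≡ 1 (mod 19)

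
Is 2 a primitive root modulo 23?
2^{11} ≡ 1 mod 23 and 11 < 22, so ord_23(2) = 11 ≠ 22 and 2 is not a primitive root.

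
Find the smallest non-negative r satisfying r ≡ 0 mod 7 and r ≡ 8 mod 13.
M = 7 × 13 = 91. M₁ = 13, y₁ ≡ 6 mod 7. M₂ = 7, y₂ ≡ 2 mod 13. r = 0×13×6 + 8×7×2 ≡ 21 mod 91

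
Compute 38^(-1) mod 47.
Since 47 is prime, by Fermat 38^(-1) ≡ 38^{45} ≡ 26 mod 47. Verify: 38 × 26 = 988 ≡ 1 mod 47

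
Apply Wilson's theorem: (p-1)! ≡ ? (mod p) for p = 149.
By Wilson's theorem, (148)! ≡ -1 ≡ 148 mod 149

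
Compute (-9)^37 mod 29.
Using Fermat: (-9)^{28} ≡ 1 mod 29. 37 ≡ 9 mod 28. So (-9)^{37} ≡ (-9)^{9} ≡ 23 mod 29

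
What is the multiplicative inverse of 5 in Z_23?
Since 23 is prime, by Fermat 5^(-1) ≡ 5^{21} ≡ 14 (mod 23). Verify: 5 × 14 = 70 ≡ 1 (mod 23)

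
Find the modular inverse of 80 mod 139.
Since 139 is prime, by Fermat 80^(-1) ≡ 80^{137} ≡ 106 (mod 139). Verify: 80 × 106 = 8480 ≡ 1 (mod 139)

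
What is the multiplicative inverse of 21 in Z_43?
Since 43 is prime, by Fermat 21^(-1) ≡ 21^{41} ≡ 41 (mod 43). Verify: 21 × 41 = 861 ≡ 1 (mod 43)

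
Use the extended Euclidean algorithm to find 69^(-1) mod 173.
Extended GCD: 69(-5) + 173(2) = 1. So 69^(-1) ≡ -5 ≡ 168 mod 173. Verify: 69 × 168 = 11592 ≡ 1 mod 173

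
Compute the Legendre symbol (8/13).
(8/13) = 8^{6} mod 13 = -1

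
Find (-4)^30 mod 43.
By repeated squaring mod 43: (-4)^{1}≡39, (-4)^{2}≡16, (-4)^{4}≡41, (-4)^{8}≡4, (-4)^{16}≡16. Then (-4)^{30} = (-4)^{16+8+4+2} ≡ 16 × 4 × 41 × 16 ≡ 16 mod 43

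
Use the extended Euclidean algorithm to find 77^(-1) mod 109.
Extended GCD: 77(17) + 109(-12) = 1. So 77^(-1) ≡ 17 mod 109. Verify: 77 × 17 = 1309 ≡ 1 mod 109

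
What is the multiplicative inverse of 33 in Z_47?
Since 47 is prime, by Fermat 33^(-1) ≡ 33^{45} ≡ 10 (mod 47). Verify: 33 × 10 = 330 ≡ 1 (mod 47)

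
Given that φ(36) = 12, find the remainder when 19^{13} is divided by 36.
By Euler: 19^{12} ≡ 1 (mod 36) since gcd(19, 36) = 1. 13 = 1×12 + 1. So 19^{13} ≡ 19^{1} ≡ 19 (mod 36)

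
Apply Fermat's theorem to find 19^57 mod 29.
By Fermat: 19^{28} ≡ 1 mod 29. 57 = 2×28 + 1. So 19^{57} ≡ 19^{1} ≡ 19 mod 29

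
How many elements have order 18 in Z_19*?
There are φ(19-1) = φ(18) = 6 primitive roots modulo 19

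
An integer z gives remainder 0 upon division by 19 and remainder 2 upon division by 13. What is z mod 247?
M = 19 × 13 = 247. M₁ = 13, y₁ ≡ 3 mod 19. M₂ = 19, y₂ ≡ 11 mod 13. z = 0×13×3 + 2×19×11 ≡ 171 mod 247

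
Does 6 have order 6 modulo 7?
6^{2} ≡ 1 (mod 7) and 2 < 6, so ord_7(6) = 2 ≠ 6 and 6 is not a primitive root.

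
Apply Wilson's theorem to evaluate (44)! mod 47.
(46)! = (44)! × (45) × (46) ≡ -1 mod 47. So (44)! ≡ -1 × [(46)(45)]^(-1) ≡ 23 mod 47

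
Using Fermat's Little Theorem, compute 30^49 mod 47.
By Fermat: 30^{46} ≡ 1 mod 47. So 30^{49} = 30^{46} · 30^{3} ≡ 30^{3} ≡ 22 mod 47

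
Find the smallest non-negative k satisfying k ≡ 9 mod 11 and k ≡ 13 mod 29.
M = 11 × 29 = 319. M₁ = 29, y₁ ≡ 8 mod 11. M₂ = 11, y₂ ≡ 8 mod 29. k = 9×29×8 + 13×11×8 ≡ 42 mod 319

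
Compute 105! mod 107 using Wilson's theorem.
(106)! = (105)! × (106) ≡ -1 mod 107. So (105)! ≡ -1 × (106)^(-1) ≡ (-1)×(-1) = 1 mod 107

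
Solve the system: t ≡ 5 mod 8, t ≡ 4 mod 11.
M = 8 × 11 = 88. M₁ = 11, y₁ ≡ 3 mod 8. M₂ = 8, y₂ ≡ 7 mod 11. t = 5×11×3 + 4×8×7 ≡ 37 mod 88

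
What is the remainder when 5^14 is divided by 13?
Using Fermat: 5^{12} ≡ 1 (mod 13). 14 ≡ 2 (mod 12). So 5^{14} ≡ 5^{2} ≡ 12 (mod 13)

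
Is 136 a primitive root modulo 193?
ord_193(136) divides 192. For each prime q|192: 136^{96}≡192, 136^{64}≡84, none ≡ 1. So 136 has order 192 and is a primitive root mod 193.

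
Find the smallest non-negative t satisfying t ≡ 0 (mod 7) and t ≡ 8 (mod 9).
M = 7 × 9 = 63. M₁ = 9, y₁ ≡ 4 (mod 7). M₂ = 7, y₂ ≡ 4 (mod 9). t = 0×9×4 + 8×7×4 ≡ 35 (mod 63)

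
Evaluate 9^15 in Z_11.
Using Fermat: 9^{10} ≡ 1 (mod 11). 15 ≡ 5 (mod 10). So 9^{15} ≡ 9^{5} ≡ 1 (mod 11)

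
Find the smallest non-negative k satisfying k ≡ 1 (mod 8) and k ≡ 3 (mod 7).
M = 8 × 7 = 56. M₁ = 7, y₁ ≡ 7 (mod 8). M₂ = 8, y₂ ≡ 1 (mod 7). k = 1×7×7 + 3×8×1 ≡ 17 (mod 56)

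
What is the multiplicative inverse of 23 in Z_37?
Since 37 is prime, by Fermat 23^(-1) ≡ 23^{35} ≡ 29 (mod 37). Verify: 23 × 29 = 667 ≡ 1 (mod 37)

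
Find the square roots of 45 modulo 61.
The square roots of 45 mod 61 are 17 and 44. Verify: 17² = 289 ≡ 45 (mod 61)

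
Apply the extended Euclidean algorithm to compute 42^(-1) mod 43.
Extended GCD: 42(-1) + 43(1) = 1. So 42^(-1) ≡ -1 ≡ 42 mod 43. Verify: 42 × 42 = 1764 ≡ 1 mod 43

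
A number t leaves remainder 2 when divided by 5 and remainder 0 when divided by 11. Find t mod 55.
M = 5 × 11 = 55. M₁ = 11, y₁ ≡ 1 mod 5. M₂ = 5, y₂ ≡ 9 mod 11. t = 2×11×1 + 0×5×9 ≡ 22 mod 55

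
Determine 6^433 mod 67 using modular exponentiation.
Using Fermat: 6^{66} ≡ 1 mod 67. 433 ≡ 37 mod 66. So 6^{433} ≡ 6^{37} ≡ 23 mod 67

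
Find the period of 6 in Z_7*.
Powers of 6 mod 7: 6^1≡6, 6^2≡1. ord_7(6) = 2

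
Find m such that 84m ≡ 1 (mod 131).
Since 131 is prime, by Fermat 84^(-1) ≡ 84^{129} ≡ 39 (mod 131). Verify: 84 × 39 = 3276 ≡ 1 (mod 131)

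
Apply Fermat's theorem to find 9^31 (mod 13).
By Fermat: 9^{12} ≡ 1 (mod 13). 31 = 2×12 + 7. So 9^{31} ≡ 9^{7} ≡ 9 (mod 13)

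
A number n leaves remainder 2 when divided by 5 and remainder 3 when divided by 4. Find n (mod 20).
M = 5 × 4 = 20. M₁ = 4, y₁ ≡ 4 (mod 5). M₂ = 5, y₂ ≡ 1 (mod 4). n = 2×4×4 + 3×5×1 ≡ 7 (mod 20)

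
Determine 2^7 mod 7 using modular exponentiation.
Using Fermat: 2^{6} ≡ 1 mod 7. 7 ≡ 1 mod 6. So 2^{7} ≡ 2^{1} ≡ 2 mod 7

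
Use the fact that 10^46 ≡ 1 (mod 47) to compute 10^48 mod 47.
By Fermat: 10^{46} ≡ 1 (mod 47). So 10^{48} = 10^{46} · 10^{2} ≡ 10^{2} ≡ 6 (mod 47)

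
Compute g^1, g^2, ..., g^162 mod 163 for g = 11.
11^1, 11^2, ..., 11^{162} mod 163: [11, 121, 27, 134, 7, 77, 32, 26, 123, 49, 50, 61, 19, 46, 17, 24, 101, 133, 159, 119, 5, 55, 116, 135, 18, 35, 59, 160, 130, 126, 82, 87, 142, 95, 67, 85, 120, 16, 13, 143, 106, 25, 112, 91, 23, 90, 12, 132, 148, 161, 141, 84, 109, 58, 149, 9, 99, 111, 80, 65, 63, 41, 125, 71, 129, 115, 124, 60, 8, 88, 153, 53, 94, 56, 127, 93, 45, 6, 66, 74, 162, 152, 42, 136, 29, 156, 86, 131, 137, 40, 114, 113, 102, 144, 117, 146, 139, 62, 30, 4, 44, 158, 108, 47, 28, 145, 128, 104, 3, 33, 37, 81, 76, 21, 68, 96, 78, 43, 147, 150, 20, 57, 138, 51, 72, 140, 73, 151, 31, 15, 2, 22, 79, 54, 105, 14, 154, 64, 52, 83, 98, 100, 122, 38, 92, 34, 48, 39, 103, 155, 75, 10, 110, 69, 107, 36, 70, 118, 157, 97, 89, 1]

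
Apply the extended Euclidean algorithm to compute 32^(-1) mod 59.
Extended GCD: 32(24) + 59(-13) = 1. So 32^(-1) ≡ 24 mod 59. Verify: 32 × 24 = 768 ≡ 1 mod 59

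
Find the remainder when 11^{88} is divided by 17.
By Fermat: 11^{16} ≡ 1 mod 17. 88 = 5×16 + 8. So 11^{88} ≡ 11^{8} ≡ 16 mod 17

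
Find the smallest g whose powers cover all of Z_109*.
g = 6. Powers: [6, 36, 107, 97, 37, 4, 24, 35, 101, ...] generates all 108 non-zero residues.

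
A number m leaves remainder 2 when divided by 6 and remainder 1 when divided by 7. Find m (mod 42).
M = 6 × 7 = 42. M₁ = 7, y₁ ≡ 1 (mod 6). M₂ = 6, y₂ ≡ 6 (mod 7). m = 2×7×1 + 1×6×6 ≡ 8 (mod 42)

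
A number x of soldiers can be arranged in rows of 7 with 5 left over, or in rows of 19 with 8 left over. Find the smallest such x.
M = 7 × 19 = 133. M₁ = 19, y₁ ≡ 3 (mod 7). M₂ = 7, y₂ ≡ 11 (mod 19). x = 5×19×3 + 8×7×11 ≡ 103 (mod 133)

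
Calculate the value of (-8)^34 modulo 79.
By repeated squaring mod 79: (-8)^{1}≡71, (-8)^{2}≡64, (-8)^{4}≡67, (-8)^{8}≡65, (-8)^{16}≡38, (-8)^{32}≡22. Then (-8)^{34} = (-8)^{32+2} ≡ 22 × 64 ≡ 65 mod 79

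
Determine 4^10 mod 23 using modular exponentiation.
By repeated squaring mod 23: 4^{1}≡4, 4^{2}≡16, 4^{4}≡3, 4^{8}≡9. Then 4^{10} = 4^{8+2} ≡ 9 × 16 ≡ 6 mod 23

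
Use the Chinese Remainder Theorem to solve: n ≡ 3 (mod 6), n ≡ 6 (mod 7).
M = 6 × 7 = 42. M₁ = 7, y₁ ≡ 1 (mod 6). M₂ = 6, y₂ ≡ 6 (mod 7). n = 3×7×1 + 6×6×6 ≡ 27 (mod 42)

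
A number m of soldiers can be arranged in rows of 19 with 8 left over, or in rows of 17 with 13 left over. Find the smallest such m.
M = 19 × 17 = 323. M₁ = 17, y₁ ≡ 9 mod 19. M₂ = 19, y₂ ≡ 9 mod 17. m = 8×17×9 + 13×19×9 ≡ 217 mod 323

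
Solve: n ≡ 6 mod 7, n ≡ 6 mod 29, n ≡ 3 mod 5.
M = 7 × 29 × 5 = 1015. M₁ = 145, y₁ ≡ 3 mod 7. M₂ = 35, y₂ ≡ 5 mod 29. M₃ = 203, y₃ ≡ 2 mod 5. n = 6×145×3 + 6×35×5 + 3×203×2 ≡ 818 mod 1015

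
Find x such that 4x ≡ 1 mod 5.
Since 5 is prime, by Fermat 4^(-1) ≡ 4^{3} ≡ 4 mod 5. Verify: 4 × 4 = 16 ≡ 1 mod 5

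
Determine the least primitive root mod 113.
g = 3. For each prime q|112: 3^{56}≡112, 3^{16}≡49, none ≡ 1, so ord_113(3) = 112 and 3 is a primitive root.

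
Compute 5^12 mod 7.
Using Fermat: 5^{6} ≡ 1 (mod 7). 12 ≡ 0 (mod 6). So 5^{12} ≡ 5^{0} ≡ 1 (mod 7)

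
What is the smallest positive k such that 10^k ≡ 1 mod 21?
Powers of 10 mod 21: 10^1≡10, 10^2≡16, 10^3≡13, 10^4≡4, 10^5≡19, 10^6≡1. ord_21(10) = 6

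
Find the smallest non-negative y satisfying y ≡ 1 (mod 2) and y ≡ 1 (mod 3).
M = 2 × 3 = 6. M₁ = 3, y₁ ≡ 1 (mod 2). M₂ = 2, y₂ ≡ 2 (mod 3). y = 1×3×1 + 1×2×2 ≡ 1 (mod 6)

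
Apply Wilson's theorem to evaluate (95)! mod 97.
(96)! = (95)! × (96) ≡ -1 (mod 97). So (95)! ≡ -1 × (96)^(-1) ≡ (-1)×(-1) = 1 (mod 97)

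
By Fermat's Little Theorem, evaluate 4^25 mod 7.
By Fermat: 4^{6} ≡ 1 (mod 7). 25 = 4×6 + 1. So 4^{25} ≡ 4^{1} ≡ 4 (mod 7)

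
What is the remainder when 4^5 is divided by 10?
By repeated squaring mod 10: 4^{1}≡4, 4^{2}≡6, 4^{4}≡6. Then 4^{5} = 4^{4+1} ≡ 6 × 4 ≡ 4 mod 10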